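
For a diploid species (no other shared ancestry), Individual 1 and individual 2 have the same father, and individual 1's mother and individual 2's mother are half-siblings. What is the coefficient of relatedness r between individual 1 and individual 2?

Wright's path rule: contributions from independent ancestry routes add.
Individual 1 and individual 2 are related in two ways: half-sibs through their shared father (r = 1/4) and half first cousins through their mothers (r = 1/16).
r = 1/4 + 1/16 = 0.3125.

0.3125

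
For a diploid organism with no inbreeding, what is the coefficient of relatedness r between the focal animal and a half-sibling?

Each parent–offspring link contributes a factor of 1/2, and independent paths through distinct common ancestors add.
Half-sibs share one parent — one path of length 2: r = (1/2)^2 = 1/4.

0.25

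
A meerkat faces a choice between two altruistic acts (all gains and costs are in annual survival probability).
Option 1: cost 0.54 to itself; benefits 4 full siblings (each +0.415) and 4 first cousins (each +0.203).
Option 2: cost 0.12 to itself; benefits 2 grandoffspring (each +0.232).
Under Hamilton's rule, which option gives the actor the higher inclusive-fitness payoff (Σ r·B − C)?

Option 1: r to a full sibling = 0.5.
Option 1: r to a first cousin = 0.125.
Option 1: Σ r·B − C = (4·0.5·0.415 + 4·0.125·0.203) − 0.54 = 0.3915.
Option 2: r to a grandoffspring = 0.25.
Option 2: Σ r·B − C = (2·0.25·0.232) − 0.12 = -0.004.
Option 1 has the higher net inclusive-fitness payoff.

Option 1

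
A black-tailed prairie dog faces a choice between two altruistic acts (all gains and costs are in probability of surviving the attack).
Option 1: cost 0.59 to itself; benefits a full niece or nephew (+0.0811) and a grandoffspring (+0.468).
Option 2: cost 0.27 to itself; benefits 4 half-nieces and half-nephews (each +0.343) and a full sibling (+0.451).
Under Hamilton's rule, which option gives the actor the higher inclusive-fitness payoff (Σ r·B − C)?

Option 1: r to a full niece or nephew = 0.25.
Option 1: r to a grandoffspring = 0.25.
Option 1: Σ r·B − C = (1·0.25·0.0811 + 1·0.25·0.468) − 0.59 = -0.452725.
Option 2: r to a half-niece or half-nephew = 0.125.
Option 2: r to a full sibling = 0.5.
Option 2: Σ r·B − C = (4·0.125·0.343 + 1·0.5·0.451) − 0.27 = 0.127.
Option 2 has the higher net inclusive-fitness payoff.

Option 2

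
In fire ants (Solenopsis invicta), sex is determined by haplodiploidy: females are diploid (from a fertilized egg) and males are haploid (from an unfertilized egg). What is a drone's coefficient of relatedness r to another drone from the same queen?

Haploid brothers each carry a random half of the queen's diploid genome, so on average they share half: r = 1/2.

0.5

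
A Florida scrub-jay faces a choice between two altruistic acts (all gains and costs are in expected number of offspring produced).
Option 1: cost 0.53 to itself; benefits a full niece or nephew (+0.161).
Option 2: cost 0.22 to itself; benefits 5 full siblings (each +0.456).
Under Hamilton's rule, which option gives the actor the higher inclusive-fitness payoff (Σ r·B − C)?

Option 2

Option 1: r to a full niece or nephew = 0.25.
Option 1: Σ r·B − C = (1·0.25·0.161) − 0.53 = -0.48975.
Option 2: r to a full sibling = 0.5.
Option 2: Σ r·B − C = (5·0.5·0.456) − 0.22 = 0.92.
Option 2 has the higher net inclusive-fitness payoff.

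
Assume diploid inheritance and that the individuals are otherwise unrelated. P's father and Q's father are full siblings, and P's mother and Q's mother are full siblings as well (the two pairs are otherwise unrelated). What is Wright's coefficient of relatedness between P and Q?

With two independent routes of shared ancestry, r is the sum of the two contributions.
P and Q are related in two ways: first cousins through their fathers (r = 1/8) and first cousins through their mothers (r = 1/8) — i.e. double first cousins.
r = 1/8 + 1/8 = 0.25.

0.25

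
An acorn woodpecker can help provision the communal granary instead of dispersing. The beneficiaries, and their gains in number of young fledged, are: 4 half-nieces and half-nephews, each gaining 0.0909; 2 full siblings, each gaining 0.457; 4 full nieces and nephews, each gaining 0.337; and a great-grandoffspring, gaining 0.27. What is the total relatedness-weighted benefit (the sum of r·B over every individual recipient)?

0.8732

r to a half-niece or half-nephew = 0.125 (half-aunt/uncle↔niece/nephew: one path of length 3: r = (1/2)^3 = 1/8).
r to a full sibling = 1/2 (full sibs share both parents — two paths of length 2: r = 2·(1/2)^2 = 1/2).
r to a full niece or nephew = 1/4 (full aunt/uncle↔niece/nephew: two paths of length 3 through the shared grandparent pair: r = 2·(1/2)^3 = 1/4).
r to a great-grandoffspring = 1/8 (three parent–offspring links: r = (1/2)^3 = 1/8).
Summing one r·B term per recipient: 4·0.125·0.0909 + 2·0.5·0.457 + 4·0.25·0.337 + 1·0.125·0.27 = 0.8732.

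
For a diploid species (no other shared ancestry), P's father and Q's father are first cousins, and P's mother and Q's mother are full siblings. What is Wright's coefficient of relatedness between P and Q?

With two independent routes of shared ancestry, r is the sum of the two contributions.
P and Q are related in two ways: second cousins through their fathers (r = 1/32) and first cousins through their mothers (r = 1/8).
r = 1/32 + 1/8 = 0.15625.

0.15625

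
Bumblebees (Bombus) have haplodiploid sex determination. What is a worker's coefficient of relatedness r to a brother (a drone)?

0.25

Her haploid brother carries none of their father's genes and a random half of their mother's genome; that half matches the maternal half of her own genome with probability 1/2: r = 1/2 · 1/2 = 1/4.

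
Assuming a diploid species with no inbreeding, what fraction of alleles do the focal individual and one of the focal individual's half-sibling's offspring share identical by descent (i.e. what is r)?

Each parent–offspring link contributes a factor of 1/2, and independent paths through distinct common ancestors add.
Half-aunt/uncle↔niece/nephew: one path of length 3: r = (1/2)^3 = 1/8.

0.125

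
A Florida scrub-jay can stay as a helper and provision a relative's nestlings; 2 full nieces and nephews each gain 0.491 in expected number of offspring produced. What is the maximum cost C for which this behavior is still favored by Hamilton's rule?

0.2455

r to a full niece or nephew = 0.25 (full aunt/uncle↔niece/nephew: two paths of length 3 through the shared grandparent pair: r = 2·(1/2)^3 = 1/4).
Hamilton's rule: n·r·B > C, so the trait is favored while C < n·r·B = 2·0.25·0.491 = 0.2455.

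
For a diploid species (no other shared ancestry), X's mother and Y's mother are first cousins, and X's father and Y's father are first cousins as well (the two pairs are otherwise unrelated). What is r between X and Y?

0.0625

Relatedness sums over independent paths through distinct common ancestors.
X and Y are related in two ways: second cousins through their mothers (r = 1/32) and second cousins through their fathers (r = 1/32).
r = 1/32 + 1/32 = 0.0625.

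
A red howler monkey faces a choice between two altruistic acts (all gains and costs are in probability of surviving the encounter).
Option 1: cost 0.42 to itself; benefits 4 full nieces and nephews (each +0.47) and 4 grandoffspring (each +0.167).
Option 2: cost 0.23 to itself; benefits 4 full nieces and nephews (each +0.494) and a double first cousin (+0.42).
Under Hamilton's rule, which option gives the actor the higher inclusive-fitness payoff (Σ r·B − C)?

Option 2

Option 1: r to a full niece or nephew = 0.25.
Option 1: r to a grandoffspring = 0.25.
Option 1: Σ r·B − C = (4·0.25·0.47 + 4·0.25·0.167) − 0.42 = 0.217.
Option 2: r to a full niece or nephew = 0.25.
Option 2: r to a double first cousin = 0.25.
Option 2: Σ r·B − C = (4·0.25·0.494 + 1·0.25·0.42) − 0.23 = 0.369.
Option 2 has the higher net inclusive-fitness payoff.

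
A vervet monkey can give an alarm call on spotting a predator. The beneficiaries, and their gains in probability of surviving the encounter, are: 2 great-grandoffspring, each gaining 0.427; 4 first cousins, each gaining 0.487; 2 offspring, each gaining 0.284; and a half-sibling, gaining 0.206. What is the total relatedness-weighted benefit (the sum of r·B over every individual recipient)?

r to a great-grandoffspring = 1/8 (three parent–offspring links: r = (1/2)^3 = 1/8).
r to a first cousin = 0.125 (first cousins share one grandparent pair — two paths of length 4: r = 2·(1/2)^4 = 1/8).
r to an offspring = 0.5 (one parent–offspring link: r = (1/2)^1 = 1/2).
r to a half-sibling = 1/4 (half-sibs share one parent — one path of length 2: r = (1/2)^2 = 1/4).
Summing one r·B term per recipient: 2·0.125·0.427 + 4·0.125·0.487 + 2·0.5·0.284 + 1·0.25·0.206 = 0.68575.

0.68575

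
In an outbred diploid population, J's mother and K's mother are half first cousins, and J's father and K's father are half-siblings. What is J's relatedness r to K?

0.078125

Independent pedigree routes through distinct common ancestors add.
J and K are related in two ways: half second cousins through their mothers (r = 1/64) and half first cousins through their fathers (r = 1/16).
r = 1/64 + 1/16 = 5/64 = 0.078125.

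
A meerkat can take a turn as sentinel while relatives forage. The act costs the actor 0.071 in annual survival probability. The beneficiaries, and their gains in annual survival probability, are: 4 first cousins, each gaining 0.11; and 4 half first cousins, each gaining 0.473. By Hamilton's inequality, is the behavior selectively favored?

Hamilton's rule: the trait is favored when the sum of r·B over every recipient exceeds the actor's cost C.
r to a first cousin = 1/8 (first cousins share one grandparent pair — two paths of length 4: r = 2·(1/2)^4 = 1/8).
r to a half first cousin = 0.0625 (half first cousins share one grandparent — one path of length 4: r = (1/2)^4 = 1/16).
Summing one r·B term per recipient: 4·0.125·0.11 + 4·0.0625·0.473 = 0.17325.
0.17325 > 0.071: the indirect benefit exceeds the cost.

Yes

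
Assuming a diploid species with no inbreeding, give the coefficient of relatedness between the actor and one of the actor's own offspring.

Each parent–offspring link contributes a factor of 1/2, and independent paths through distinct common ancestors add.
One parent–offspring link: r = (1/2)^1 = 1/2.

0.5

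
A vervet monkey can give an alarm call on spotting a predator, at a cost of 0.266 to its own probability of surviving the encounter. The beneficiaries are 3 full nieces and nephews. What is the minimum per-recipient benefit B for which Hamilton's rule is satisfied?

0.3547

r to a full niece or nephew = 0.25 (full aunt/uncle↔niece/nephew: two paths of length 3 through the shared grandparent pair: r = 2·(1/2)^3 = 1/4).
Hamilton's rule with n recipients of equal r: n·r·B > C, so B > C/(n·r) = 0.266/(3·0.25) = 0.3547.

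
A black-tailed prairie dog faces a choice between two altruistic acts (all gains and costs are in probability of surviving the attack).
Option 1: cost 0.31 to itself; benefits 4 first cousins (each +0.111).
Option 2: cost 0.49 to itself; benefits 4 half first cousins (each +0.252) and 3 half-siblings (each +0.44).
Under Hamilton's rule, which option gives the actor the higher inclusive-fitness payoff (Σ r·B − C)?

Option 2

Option 1: r to a first cousin = 0.125.
Option 1: Σ r·B − C = (4·0.125·0.111) − 0.31 = -0.2545.
Option 2: r to a half first cousin = 0.0625.
Option 2: r to a half-sibling = 0.25.
Option 2: Σ r·B − C = (4·0.0625·0.252 + 3·0.25·0.44) − 0.49 = -0.097.
Option 2 has the higher net inclusive-fitness payoff.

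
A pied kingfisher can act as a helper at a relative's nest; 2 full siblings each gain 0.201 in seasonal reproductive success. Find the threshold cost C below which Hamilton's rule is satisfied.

0.201

r to a full sibling = 0.5 (full sibs share both parents — two paths of length 2: r = 2·(1/2)^2 = 1/2).
Hamilton's rule: n·r·B > C, so the trait is favored while C < n·r·B = 2·0.5·0.201 = 0.201.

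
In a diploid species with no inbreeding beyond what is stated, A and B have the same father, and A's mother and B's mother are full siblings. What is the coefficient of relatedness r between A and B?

0.375

Relatedness sums over independent paths through distinct common ancestors.
A and B are related in two ways: half-sibs through their shared father (r = 1/4) and first cousins through their mothers (r = 1/8).
r = 1/4 + 1/8 = 3/8 = 0.375.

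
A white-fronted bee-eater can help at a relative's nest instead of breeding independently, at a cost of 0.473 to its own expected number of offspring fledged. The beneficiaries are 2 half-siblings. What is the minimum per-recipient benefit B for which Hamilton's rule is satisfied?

0.946

r to a half-sibling = 0.25 (half-sibs share one parent — one path of length 2: r = (1/2)^2 = 1/4).
Hamilton's rule with n recipients of equal r: n·r·B > C, so B > C/(n·r) = 0.473/(2·0.25) = 0.946.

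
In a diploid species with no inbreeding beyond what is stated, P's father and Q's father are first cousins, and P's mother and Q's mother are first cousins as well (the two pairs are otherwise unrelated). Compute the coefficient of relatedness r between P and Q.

0.0625

Independent pedigree routes through distinct common ancestors add.
P and Q are related in two ways: second cousins through their fathers (r = 1/32) and second cousins through their mothers (r = 1/32).
r = 1/32 + 1/32 = 0.0625.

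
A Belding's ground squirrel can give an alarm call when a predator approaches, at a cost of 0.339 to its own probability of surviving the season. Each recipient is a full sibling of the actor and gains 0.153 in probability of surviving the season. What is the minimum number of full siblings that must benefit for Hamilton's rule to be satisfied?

r to a full sibling = 0.5 (full sibs share both parents — two paths of length 2: r = 2·(1/2)^2 = 1/2).
Hamilton's rule: n·r·B > C  ⇒  n > C/(r·B) = 0.339/(0.5·0.153) = 4.431.
The smallest integer exceeding 4.431 is 5.

5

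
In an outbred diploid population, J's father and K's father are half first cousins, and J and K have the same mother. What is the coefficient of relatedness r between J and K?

With two independent routes of shared ancestry, r is the sum of the two contributions.
J and K are related in two ways: half second cousins through their fathers (r = 1/64) and half-sibs through their shared mother (r = 1/4).
r = 1/64 + 1/4 = 17/64 = 0.265625.

0.265625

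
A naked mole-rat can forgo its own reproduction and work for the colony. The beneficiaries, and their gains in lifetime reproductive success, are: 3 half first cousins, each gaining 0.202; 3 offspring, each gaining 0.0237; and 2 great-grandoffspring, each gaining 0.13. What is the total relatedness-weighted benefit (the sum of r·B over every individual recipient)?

0.105925

r to a half first cousin = 1/16 (half first cousins share one grandparent — one path of length 4: r = (1/2)^4 = 1/16).
r to an offspring = 1/2 (one parent–offspring link: r = (1/2)^1 = 1/2).
r to a great-grandoffspring = 1/8 (three parent–offspring links: r = (1/2)^3 = 1/8).
Summing one r·B term per recipient: 3·0.0625·0.202 + 3·0.5·0.0237 + 2·0.125·0.13 = 0.105925.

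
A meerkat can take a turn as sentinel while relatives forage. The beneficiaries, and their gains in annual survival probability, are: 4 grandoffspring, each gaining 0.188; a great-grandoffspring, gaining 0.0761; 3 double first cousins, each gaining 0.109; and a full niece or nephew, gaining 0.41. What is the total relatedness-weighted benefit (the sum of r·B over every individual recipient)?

r to a grandoffspring = 0.25 (two parent–offspring links: r = (1/2)^2 = 1/4).
r to a great-grandoffspring = 0.125 (three parent–offspring links: r = (1/2)^3 = 1/8).
r to a double first cousin = 0.25 (double first cousins share both grandparent pairs — four paths of length 4: r = 4·(1/2)^4 = 1/4).
r to a full niece or nephew = 0.25 (full aunt/uncle↔niece/nephew: two paths of length 3 through the shared grandparent pair: r = 2·(1/2)^3 = 1/4).
Summing one r·B term per recipient: 4·0.25·0.188 + 1·0.125·0.0761 + 3·0.25·0.109 + 1·0.25·0.41 = 0.3817625.

0.3817625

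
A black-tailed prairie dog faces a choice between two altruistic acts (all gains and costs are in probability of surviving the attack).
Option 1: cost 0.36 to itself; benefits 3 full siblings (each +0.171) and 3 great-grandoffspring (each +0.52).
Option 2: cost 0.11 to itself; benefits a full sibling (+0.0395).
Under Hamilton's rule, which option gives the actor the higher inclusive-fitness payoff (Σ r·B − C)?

Option 1: r to a full sibling = 0.5.
Option 1: r to a great-grandoffspring = 0.125.
Option 1: Σ r·B − C = (3·0.5·0.171 + 3·0.125·0.52) − 0.36 = 0.0915.
Option 2: r to a full sibling = 0.5.
Option 2: Σ r·B − C = (1·0.5·0.0395) − 0.11 = -0.09025.
Option 1 has the higher net inclusive-fitness payoff.

Option 1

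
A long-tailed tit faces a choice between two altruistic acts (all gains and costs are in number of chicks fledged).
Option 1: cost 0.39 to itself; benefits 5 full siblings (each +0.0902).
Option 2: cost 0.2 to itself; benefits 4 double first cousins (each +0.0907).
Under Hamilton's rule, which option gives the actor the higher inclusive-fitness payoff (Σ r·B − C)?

Option 2

Option 1: r to a full sibling = 0.5.
Option 1: Σ r·B − C = (5·0.5·0.0902) − 0.39 = -0.1645.
Option 2: r to a double first cousin = 0.25.
Option 2: Σ r·B − C = (4·0.25·0.0907) − 0.2 = -0.1093.
Option 2 has the higher net inclusive-fitness payoff.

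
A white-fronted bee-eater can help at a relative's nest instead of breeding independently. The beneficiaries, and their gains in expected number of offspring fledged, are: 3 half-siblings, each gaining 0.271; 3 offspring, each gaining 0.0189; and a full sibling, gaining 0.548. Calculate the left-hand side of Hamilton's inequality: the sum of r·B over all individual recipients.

r to a half-sibling = 1/4 (half-sibs share one parent — one path of length 2: r = (1/2)^2 = 1/4).
r to an offspring = 0.5 (one parent–offspring link: r = (1/2)^1 = 1/2).
r to a full sibling = 1/2 (full sibs share both parents — two paths of length 2: r = 2·(1/2)^2 = 1/2).
Summing one r·B term per recipient: 3·0.25·0.271 + 3·0.5·0.0189 + 1·0.5·0.548 = 0.5056.

0.5056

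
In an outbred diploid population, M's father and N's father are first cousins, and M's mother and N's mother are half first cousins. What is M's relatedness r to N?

Wright's path rule: contributions from independent ancestry routes add.
M and N are related in two ways: second cousins through their fathers (r = 1/32) and half second cousins through their mothers (r = 1/64).
r = 1/32 + 1/64 = 3/64 = 0.046875.

0.046875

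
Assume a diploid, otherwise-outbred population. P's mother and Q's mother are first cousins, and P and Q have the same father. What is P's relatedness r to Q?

0.28125

Independent pedigree routes through distinct common ancestors add.
P and Q are related in two ways: second cousins through their mothers (r = 1/32) and half-sibs through their shared father (r = 1/4).
r = 1/32 + 1/4 = 9/32 = 0.28125.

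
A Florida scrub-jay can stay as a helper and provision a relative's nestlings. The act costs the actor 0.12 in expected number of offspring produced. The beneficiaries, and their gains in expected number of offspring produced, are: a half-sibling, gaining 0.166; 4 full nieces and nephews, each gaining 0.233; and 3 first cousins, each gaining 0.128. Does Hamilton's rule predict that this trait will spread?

Yes

Hamilton's rule: the trait is favored when the sum of r·B over every recipient exceeds the actor's cost C.
r to a half-sibling = 1/4 (half-sibs share one parent — one path of length 2: r = (1/2)^2 = 1/4).
r to a full niece or nephew = 1/4 (full aunt/uncle↔niece/nephew: two paths of length 3 through the shared grandparent pair: r = 2·(1/2)^3 = 1/4).
r to a first cousin = 0.125 (first cousins share one grandparent pair — two paths of length 4: r = 2·(1/2)^4 = 1/8).
Summing one r·B term per recipient: 1·0.25·0.166 + 4·0.25·0.233 + 3·0.125·0.128 = 0.3225.
0.3225 > 0.12: the indirect benefit exceeds the cost.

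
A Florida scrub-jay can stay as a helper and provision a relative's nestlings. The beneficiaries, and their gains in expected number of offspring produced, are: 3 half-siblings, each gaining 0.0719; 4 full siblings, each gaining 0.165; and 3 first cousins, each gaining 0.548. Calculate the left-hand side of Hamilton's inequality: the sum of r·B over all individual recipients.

r to a half-sibling = 1/4 (half-sibs share one parent — one path of length 2: r = (1/2)^2 = 1/4).
r to a full sibling = 0.5 (full sibs share both parents — two paths of length 2: r = 2·(1/2)^2 = 1/2).
r to a first cousin = 1/8 (first cousins share one grandparent pair — two paths of length 4: r = 2·(1/2)^4 = 1/8).
Summing one r·B term per recipient: 3·0.25·0.0719 + 4·0.5·0.165 + 3·0.125·0.548 = 0.589425.

0.589425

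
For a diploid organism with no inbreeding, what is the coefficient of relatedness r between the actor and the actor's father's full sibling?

0.25

Each parent–offspring link contributes a factor of 1/2, and independent paths through distinct common ancestors add.
Full aunt/uncle↔niece/nephew: two paths of length 3 through the shared grandparent pair: r = 2·(1/2)^3 = 1/4.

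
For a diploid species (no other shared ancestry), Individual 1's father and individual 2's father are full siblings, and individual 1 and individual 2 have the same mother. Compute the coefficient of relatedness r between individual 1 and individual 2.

0.375

Wright's path rule: contributions from independent ancestry routes add.
Individual 1 and individual 2 are related in two ways: first cousins through their fathers (r = 1/8) and half-sibs through their shared mother (r = 1/4).
r = 1/8 + 1/4 = 0.375.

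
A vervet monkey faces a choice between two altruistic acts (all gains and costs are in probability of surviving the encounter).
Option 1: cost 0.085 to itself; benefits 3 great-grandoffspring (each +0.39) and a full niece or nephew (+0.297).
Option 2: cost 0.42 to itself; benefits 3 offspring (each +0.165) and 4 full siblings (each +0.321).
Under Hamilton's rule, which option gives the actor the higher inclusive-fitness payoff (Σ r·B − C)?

Option 2

Option 1: r to a great-grandoffspring = 0.125.
Option 1: r to a full niece or nephew = 0.25.
Option 1: Σ r·B − C = (3·0.125·0.39 + 1·0.25·0.297) − 0.085 = 0.1355.
Option 2: r to an offspring = 0.5.
Option 2: r to a full sibling = 0.5.
Option 2: Σ r·B − C = (3·0.5·0.165 + 4·0.5·0.321) − 0.42 = 0.4695.
Option 2 has the higher net inclusive-fitness payoff.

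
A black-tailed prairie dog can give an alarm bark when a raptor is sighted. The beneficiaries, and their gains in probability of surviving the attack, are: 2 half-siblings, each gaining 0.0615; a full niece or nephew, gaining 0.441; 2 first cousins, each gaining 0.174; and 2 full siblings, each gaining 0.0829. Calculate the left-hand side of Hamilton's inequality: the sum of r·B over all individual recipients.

0.2674

r to a half-sibling = 0.25 (half-sibs share one parent — one path of length 2: r = (1/2)^2 = 1/4).
r to a full niece or nephew = 0.25 (full aunt/uncle↔niece/nephew: two paths of length 3 through the shared grandparent pair: r = 2·(1/2)^3 = 1/4).
r to a first cousin = 1/8 (first cousins share one grandparent pair — two paths of length 4: r = 2·(1/2)^4 = 1/8).
r to a full sibling = 1/2 (full sibs share both parents — two paths of length 2: r = 2·(1/2)^2 = 1/2).
Summing one r·B term per recipient: 2·0.25·0.0615 + 1·0.25·0.441 + 2·0.125·0.174 + 2·0.5·0.0829 = 0.2674.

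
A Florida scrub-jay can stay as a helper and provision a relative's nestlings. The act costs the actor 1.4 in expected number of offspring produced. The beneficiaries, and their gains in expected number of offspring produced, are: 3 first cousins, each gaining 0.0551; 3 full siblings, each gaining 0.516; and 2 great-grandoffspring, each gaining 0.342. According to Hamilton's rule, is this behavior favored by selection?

Hamilton's rule: the trait is favored when the sum of r·B over every recipient exceeds the actor's cost C.
r to a first cousin = 1/8 (first cousins share one grandparent pair — two paths of length 4: r = 2·(1/2)^4 = 1/8).
r to a full sibling = 1/2 (full sibs share both parents — two paths of length 2: r = 2·(1/2)^2 = 1/2).
r to a great-grandoffspring = 1/8 (three parent–offspring links: r = (1/2)^3 = 1/8).
Summing one r·B term per recipient: 3·0.125·0.0551 + 3·0.5·0.516 + 2·0.125·0.342 = 0.8801625.
0.8801625 < 1.4: the indirect benefit is less than the cost.

No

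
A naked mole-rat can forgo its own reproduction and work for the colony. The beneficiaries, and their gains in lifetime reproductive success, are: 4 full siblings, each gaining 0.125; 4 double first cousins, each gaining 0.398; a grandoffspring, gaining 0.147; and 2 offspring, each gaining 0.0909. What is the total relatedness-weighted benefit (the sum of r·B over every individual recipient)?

r to a full sibling = 1/2 (full sibs share both parents — two paths of length 2: r = 2·(1/2)^2 = 1/2).
r to a double first cousin = 1/4 (double first cousins share both grandparent pairs — four paths of length 4: r = 4·(1/2)^4 = 1/4).
r to a grandoffspring = 1/4 (two parent–offspring links: r = (1/2)^2 = 1/4).
r to an offspring = 1/2 (one parent–offspring link: r = (1/2)^1 = 1/2).
Summing one r·B term per recipient: 4·0.5·0.125 + 4·0.25·0.398 + 1·0.25·0.147 + 2·0.5·0.0909 = 0.77565.

0.77565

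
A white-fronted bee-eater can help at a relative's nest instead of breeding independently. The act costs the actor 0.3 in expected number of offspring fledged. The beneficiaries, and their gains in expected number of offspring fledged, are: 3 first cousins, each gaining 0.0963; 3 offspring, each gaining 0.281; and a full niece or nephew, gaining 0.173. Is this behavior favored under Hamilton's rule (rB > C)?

Hamilton's rule: the trait is favored when the sum of r·B over every recipient exceeds the actor's cost C.
r to a first cousin = 0.125 (first cousins share one grandparent pair — two paths of length 4: r = 2·(1/2)^4 = 1/8).
r to an offspring = 0.5 (one parent–offspring link: r = (1/2)^1 = 1/2).
r to a full niece or nephew = 1/4 (full aunt/uncle↔niece/nephew: two paths of length 3 through the shared grandparent pair: r = 2·(1/2)^3 = 1/4).
Summing one r·B term per recipient: 3·0.125·0.0963 + 3·0.5·0.281 + 1·0.25·0.173 = 0.5008625.
0.5008625 > 0.3: the indirect benefit exceeds the cost.

Yes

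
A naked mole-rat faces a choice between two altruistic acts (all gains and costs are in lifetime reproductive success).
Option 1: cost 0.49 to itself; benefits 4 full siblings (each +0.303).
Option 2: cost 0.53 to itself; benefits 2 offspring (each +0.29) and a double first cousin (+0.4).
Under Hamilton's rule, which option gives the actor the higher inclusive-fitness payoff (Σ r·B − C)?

Option 1

Option 1: r to a full sibling = 0.5.
Option 1: Σ r·B − C = (4·0.5·0.303) − 0.49 = 0.116.
Option 2: r to an offspring = 0.5.
Option 2: r to a double first cousin = 0.25.
Option 2: Σ r·B − C = (2·0.5·0.29 + 1·0.25·0.4) − 0.53 = -0.14.
Option 1 has the higher net inclusive-fitness payoff.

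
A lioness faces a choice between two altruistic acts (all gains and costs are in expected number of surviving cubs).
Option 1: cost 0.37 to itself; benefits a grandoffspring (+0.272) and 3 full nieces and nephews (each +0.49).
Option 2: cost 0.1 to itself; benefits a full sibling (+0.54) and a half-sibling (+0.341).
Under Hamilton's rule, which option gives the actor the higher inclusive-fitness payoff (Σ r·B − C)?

Option 1: r to a grandoffspring = 0.25.
Option 1: r to a full niece or nephew = 0.25.
Option 1: Σ r·B − C = (1·0.25·0.272 + 3·0.25·0.49) − 0.37 = 0.0655.
Option 2: r to a full sibling = 0.5.
Option 2: r to a half-sibling = 0.25.
Option 2: Σ r·B − C = (1·0.5·0.54 + 1·0.25·0.341) − 0.1 = 0.25525.
Option 2 has the higher net inclusive-fitness payoff.

Option 2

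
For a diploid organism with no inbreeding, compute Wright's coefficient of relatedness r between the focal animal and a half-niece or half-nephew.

Each parent–offspring link contributes a factor of 1/2, and independent paths through distinct common ancestors add.
Half-aunt/uncle↔niece/nephew: one path of length 3: r = (1/2)^3 = 1/8.

0.125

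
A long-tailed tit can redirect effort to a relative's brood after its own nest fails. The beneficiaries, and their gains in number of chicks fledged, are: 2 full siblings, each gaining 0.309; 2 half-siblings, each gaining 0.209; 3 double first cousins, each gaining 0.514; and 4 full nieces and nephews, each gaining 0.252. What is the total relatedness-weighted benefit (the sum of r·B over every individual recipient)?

1.051

r to a full sibling = 0.5 (full sibs share both parents — two paths of length 2: r = 2·(1/2)^2 = 1/2).
r to a half-sibling = 1/4 (half-sibs share one parent — one path of length 2: r = (1/2)^2 = 1/4).
r to a double first cousin = 1/4 (double first cousins share both grandparent pairs — four paths of length 4: r = 4·(1/2)^4 = 1/4).
r to a full niece or nephew = 1/4 (full aunt/uncle↔niece/nephew: two paths of length 3 through the shared grandparent pair: r = 2·(1/2)^3 = 1/4).
Summing one r·B term per recipient: 2·0.5·0.309 + 2·0.25·0.209 + 3·0.25·0.514 + 4·0.25·0.252 = 1.051.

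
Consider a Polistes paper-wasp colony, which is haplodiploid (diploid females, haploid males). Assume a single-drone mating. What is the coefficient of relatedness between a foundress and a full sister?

0.75

Haplodiploid full sisters inherit their father's entire haploid genome identically (contributing 1/2) and on average half of their mother's contribution (1/2 · 1/2 = 1/4); r = 1/2 + 1/4 = 3/4.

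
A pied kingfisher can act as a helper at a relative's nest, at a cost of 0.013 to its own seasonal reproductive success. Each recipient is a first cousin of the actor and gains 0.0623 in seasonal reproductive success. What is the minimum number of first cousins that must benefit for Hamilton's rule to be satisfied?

2

r to a first cousin = 0.125 (first cousins share one grandparent pair — two paths of length 4: r = 2·(1/2)^4 = 1/8).
Hamilton's rule: n·r·B > C  ⇒  n > C/(r·B) = 0.013/(0.125·0.0623) = 1.669.
The smallest integer exceeding 1.669 is 2.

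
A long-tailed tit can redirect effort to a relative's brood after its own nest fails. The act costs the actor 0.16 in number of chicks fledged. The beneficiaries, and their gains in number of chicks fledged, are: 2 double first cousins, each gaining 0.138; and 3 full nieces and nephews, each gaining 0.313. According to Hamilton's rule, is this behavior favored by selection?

Yes

Hamilton's rule: the trait is favored when the sum of r·B over every recipient exceeds the actor's cost C.
r to a double first cousin = 1/4 (double first cousins share both grandparent pairs — four paths of length 4: r = 4·(1/2)^4 = 1/4).
r to a full niece or nephew = 0.25 (full aunt/uncle↔niece/nephew: two paths of length 3 through the shared grandparent pair: r = 2·(1/2)^3 = 1/4).
Summing one r·B term per recipient: 2·0.25·0.138 + 3·0.25·0.313 = 0.30375.
0.30375 > 0.16: the indirect benefit exceeds the cost.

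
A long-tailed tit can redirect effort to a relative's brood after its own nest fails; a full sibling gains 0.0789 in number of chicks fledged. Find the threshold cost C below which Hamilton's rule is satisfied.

0.03945

r to a full sibling = 0.5 (full sibs share both parents — two paths of length 2: r = 2·(1/2)^2 = 1/2).
Hamilton's rule: n·r·B > C, so the trait is favored while C < n·r·B = 1·0.5·0.0789 = 0.03945.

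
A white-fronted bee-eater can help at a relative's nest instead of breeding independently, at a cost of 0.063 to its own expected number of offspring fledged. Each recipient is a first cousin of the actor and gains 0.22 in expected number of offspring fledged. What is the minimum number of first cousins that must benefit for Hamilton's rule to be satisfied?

3

r to a first cousin = 1/8 (first cousins share one grandparent pair — two paths of length 4: r = 2·(1/2)^4 = 1/8).
Hamilton's rule: n·r·B > C  ⇒  n > C/(r·B) = 0.063/(0.125·0.22) = 2.291.
The smallest integer exceeding 2.291 is 3.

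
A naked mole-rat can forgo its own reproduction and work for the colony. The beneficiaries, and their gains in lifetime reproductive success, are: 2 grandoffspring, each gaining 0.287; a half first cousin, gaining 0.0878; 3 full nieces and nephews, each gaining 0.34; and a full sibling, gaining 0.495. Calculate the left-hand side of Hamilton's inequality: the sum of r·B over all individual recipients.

0.6514875

r to a grandoffspring = 0.25 (two parent–offspring links: r = (1/2)^2 = 1/4).
r to a half first cousin = 1/16 (half first cousins share one grandparent — one path of length 4: r = (1/2)^4 = 1/16).
r to a full niece or nephew = 1/4 (full aunt/uncle↔niece/nephew: two paths of length 3 through the shared grandparent pair: r = 2·(1/2)^3 = 1/4).
r to a full sibling = 1/2 (full sibs share both parents — two paths of length 2: r = 2·(1/2)^2 = 1/2).
Summing one r·B term per recipient: 2·0.25·0.287 + 1·0.0625·0.0878 + 3·0.25·0.34 + 1·0.5·0.495 = 0.6514875.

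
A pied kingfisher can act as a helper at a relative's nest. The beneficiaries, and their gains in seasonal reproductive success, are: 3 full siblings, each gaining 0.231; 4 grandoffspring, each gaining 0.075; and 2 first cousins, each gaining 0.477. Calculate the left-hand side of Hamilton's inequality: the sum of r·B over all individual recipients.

0.54075

r to a full sibling = 1/2 (full sibs share both parents — two paths of length 2: r = 2·(1/2)^2 = 1/2).
r to a grandoffspring = 1/4 (two parent–offspring links: r = (1/2)^2 = 1/4).
r to a first cousin = 1/8 (first cousins share one grandparent pair — two paths of length 4: r = 2·(1/2)^4 = 1/8).
Summing one r·B term per recipient: 3·0.5·0.231 + 4·0.25·0.075 + 2·0.125·0.477 = 0.54075.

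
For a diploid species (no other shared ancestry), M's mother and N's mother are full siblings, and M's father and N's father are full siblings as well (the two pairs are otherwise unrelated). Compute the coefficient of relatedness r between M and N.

0.25

With two independent routes of shared ancestry, r is the sum of the two contributions.
M and N are related in two ways: first cousins through their mothers (r = 1/8) and first cousins through their fathers (r = 1/8) — i.e. double first cousins.
r = 1/8 + 1/8 = 0.25.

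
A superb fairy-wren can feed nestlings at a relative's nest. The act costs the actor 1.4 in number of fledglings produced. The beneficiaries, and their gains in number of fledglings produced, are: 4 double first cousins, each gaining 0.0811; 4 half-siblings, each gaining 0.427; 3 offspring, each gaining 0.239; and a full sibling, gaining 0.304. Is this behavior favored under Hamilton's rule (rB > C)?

Hamilton's rule: the trait is favored when the sum of r·B over every recipient exceeds the actor's cost C.
r to a double first cousin = 0.25 (double first cousins share both grandparent pairs — four paths of length 4: r = 4·(1/2)^4 = 1/4).
r to a half-sibling = 0.25 (half-sibs share one parent — one path of length 2: r = (1/2)^2 = 1/4).
r to an offspring = 1/2 (one parent–offspring link: r = (1/2)^1 = 1/2).
r to a full sibling = 1/2 (full sibs share both parents — two paths of length 2: r = 2·(1/2)^2 = 1/2).
Summing one r·B term per recipient: 4·0.25·0.0811 + 4·0.25·0.427 + 3·0.5·0.239 + 1·0.5·0.304 = 1.0186.
1.0186 < 1.4: the indirect benefit is less than the cost.

No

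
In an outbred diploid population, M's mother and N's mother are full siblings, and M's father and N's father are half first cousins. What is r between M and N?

With two independent routes of shared ancestry, r is the sum of the two contributions.
M and N are related in two ways: first cousins through their mothers (r = 1/8) and half second cousins through their fathers (r = 1/64).
r = 1/8 + 1/64 = 9/64 = 0.140625.

0.140625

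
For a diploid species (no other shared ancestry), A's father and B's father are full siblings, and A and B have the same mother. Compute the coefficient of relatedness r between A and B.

Wright's path rule: contributions from independent ancestry routes add.
A and B are related in two ways: first cousins through their fathers (r = 1/8) and half-sibs through their shared mother (r = 1/4).
r = 1/8 + 1/4 = 0.375.

0.375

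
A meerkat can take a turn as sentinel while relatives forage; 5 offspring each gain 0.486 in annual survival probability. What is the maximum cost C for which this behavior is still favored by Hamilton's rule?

r to an offspring = 0.5 (one parent–offspring link: r = (1/2)^1 = 1/2).
Hamilton's rule: n·r·B > C, so the trait is favored while C < n·r·B = 5·0.5·0.486 = 1.215.

1.215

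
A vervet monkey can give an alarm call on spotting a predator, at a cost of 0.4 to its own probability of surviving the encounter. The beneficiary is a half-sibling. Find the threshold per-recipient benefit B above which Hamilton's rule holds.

r to a half-sibling = 0.25 (half-sibs share one parent — one path of length 2: r = (1/2)^2 = 1/4).
Hamilton's rule with n recipients of equal r: n·r·B > C, so B > C/(n·r) = 0.4/(1·0.25) = 1.6.

1.6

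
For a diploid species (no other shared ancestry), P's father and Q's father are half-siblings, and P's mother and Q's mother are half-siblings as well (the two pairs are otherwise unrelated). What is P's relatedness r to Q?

With two independent routes of shared ancestry, r is the sum of the two contributions.
P and Q are related in two ways: half first cousins through their fathers (r = 1/16) and half first cousins through their mothers (r = 1/16).
r = 1/16 + 1/16 = 0.125.

0.125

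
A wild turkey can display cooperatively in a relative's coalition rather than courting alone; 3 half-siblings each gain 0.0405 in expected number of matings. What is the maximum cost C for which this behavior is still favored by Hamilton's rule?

r to a half-sibling = 1/4 (half-sibs share one parent — one path of length 2: r = (1/2)^2 = 1/4).
Hamilton's rule: n·r·B > C, so the trait is favored while C < n·r·B = 3·0.25·0.0405 = 0.030375.

0.030375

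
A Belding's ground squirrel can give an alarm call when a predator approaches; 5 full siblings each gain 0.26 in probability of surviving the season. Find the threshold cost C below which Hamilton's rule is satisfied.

0.65

r to a full sibling = 0.5 (full sibs share both parents — two paths of length 2: r = 2·(1/2)^2 = 1/2).
Hamilton's rule: n·r·B > C, so the trait is favored while C < n·r·B = 5·0.5·0.26 = 0.65.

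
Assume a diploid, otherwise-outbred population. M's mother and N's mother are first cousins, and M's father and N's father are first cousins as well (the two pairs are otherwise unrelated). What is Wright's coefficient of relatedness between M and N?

Relatedness sums over independent paths through distinct common ancestors.
M and N are related in two ways: second cousins through their mothers (r = 1/32) and second cousins through their fathers (r = 1/32).
r = 1/32 + 1/32 = 0.0625.

0.0625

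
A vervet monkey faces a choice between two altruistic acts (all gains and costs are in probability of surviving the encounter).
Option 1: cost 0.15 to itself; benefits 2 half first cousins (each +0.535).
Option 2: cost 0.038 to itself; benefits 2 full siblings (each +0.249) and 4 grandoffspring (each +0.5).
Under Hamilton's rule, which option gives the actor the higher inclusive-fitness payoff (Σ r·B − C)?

Option 2

Option 1: r to a half first cousin = 0.0625.
Option 1: Σ r·B − C = (2·0.0625·0.535) − 0.15 = -0.083125.
Option 2: r to a full sibling = 0.5.
Option 2: r to a grandoffspring = 0.25.
Option 2: Σ r·B − C = (2·0.5·0.249 + 4·0.25·0.5) − 0.038 = 0.711.
Option 2 has the higher net inclusive-fitness payoff.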